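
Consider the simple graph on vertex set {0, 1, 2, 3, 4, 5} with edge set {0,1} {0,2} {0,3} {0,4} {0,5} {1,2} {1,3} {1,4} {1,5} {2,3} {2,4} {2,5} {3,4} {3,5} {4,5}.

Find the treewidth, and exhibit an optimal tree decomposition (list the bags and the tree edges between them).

Treewidth 5.
One such decomposition:
Bags: B1 = {0, 1, 2, 3, 4, 5}
Tree: (single bag)

With just one bag of size 6, the width is 6 − 1 = 5, so tw(G) ≤ 5. On the other hand G contains the 6-clique {0, 1, 2, 3, 4, 5}. A clique must lie in a single bag of any decomposition, so no decomposition can have width below 5. The upper and lower bounds meet at 5, so that is the treewidth.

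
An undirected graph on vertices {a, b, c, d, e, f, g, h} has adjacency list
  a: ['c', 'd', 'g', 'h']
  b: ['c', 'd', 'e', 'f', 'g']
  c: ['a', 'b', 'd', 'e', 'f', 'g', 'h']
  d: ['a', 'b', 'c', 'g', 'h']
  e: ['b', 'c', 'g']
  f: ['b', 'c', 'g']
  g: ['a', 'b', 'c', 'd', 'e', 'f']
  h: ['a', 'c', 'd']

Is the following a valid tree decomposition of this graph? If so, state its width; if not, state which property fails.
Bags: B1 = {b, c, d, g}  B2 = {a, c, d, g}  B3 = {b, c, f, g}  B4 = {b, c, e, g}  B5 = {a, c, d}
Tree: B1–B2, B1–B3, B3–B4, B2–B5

A tree decomposition must satisfy three properties: every vertex lies in some bag; for every edge, both endpoints lie together in some bag; and for every vertex, the bags containing it form a connected subtree. Here vertex h appears in no bag, so the decomposition is invalid.

No — vertex h appears in no bag.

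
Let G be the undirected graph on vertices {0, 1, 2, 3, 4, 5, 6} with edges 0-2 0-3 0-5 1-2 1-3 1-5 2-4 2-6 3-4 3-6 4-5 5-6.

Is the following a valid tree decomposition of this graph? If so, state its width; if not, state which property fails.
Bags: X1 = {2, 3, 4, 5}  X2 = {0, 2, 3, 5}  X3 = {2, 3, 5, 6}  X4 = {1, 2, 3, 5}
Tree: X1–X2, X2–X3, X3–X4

Yes; width 3.

Checking the three conditions: (i) the bags cover all of {0, 1, 2, 3, 4, 5, 6}; (ii) for each edge, some bag contains both endpoints; (iii) the bags containing any fixed vertex form a subtree. All hold, so the decomposition is valid with width 4 − 1 = 3.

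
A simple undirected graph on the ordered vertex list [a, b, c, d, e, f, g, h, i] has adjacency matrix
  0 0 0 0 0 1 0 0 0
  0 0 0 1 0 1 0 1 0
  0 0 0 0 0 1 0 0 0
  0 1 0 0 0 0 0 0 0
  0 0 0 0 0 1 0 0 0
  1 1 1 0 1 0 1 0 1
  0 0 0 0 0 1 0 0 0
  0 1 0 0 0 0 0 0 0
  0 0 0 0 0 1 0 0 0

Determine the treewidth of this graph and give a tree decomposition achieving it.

Treewidth 1.
One optimal decomposition is:
Bags: B1 = {b, f}  B2 = {b, d}  B3 = {b, h}  B4 = {f, i}  B5 = {a, f}  B6 = {f, g}  B7 = {e, f}  B8 = {c, f}
Tree: B1–B2, B2–B3, B1–B4, B4–B5, B1–B6, B6–B7, B4–B8

The largest bag has 2 vertices, giving width 1; this decomposition certifies tw(G) ≤ 1. G has an edge, so its treewidth is at least 1. Hence tw(G) = 1 exactly.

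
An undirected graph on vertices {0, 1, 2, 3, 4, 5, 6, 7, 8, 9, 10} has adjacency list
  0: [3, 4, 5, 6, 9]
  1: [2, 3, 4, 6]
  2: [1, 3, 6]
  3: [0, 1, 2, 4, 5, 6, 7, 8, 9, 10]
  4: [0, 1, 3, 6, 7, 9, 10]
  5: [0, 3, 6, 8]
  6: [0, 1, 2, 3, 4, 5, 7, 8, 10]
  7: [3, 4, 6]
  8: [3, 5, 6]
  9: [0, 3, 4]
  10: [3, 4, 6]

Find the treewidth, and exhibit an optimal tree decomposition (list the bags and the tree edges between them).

Treewidth 3.
One such decomposition:
Bags: B1 = {0, 3, 4, 6}  B2 = {3, 4, 6, 10}  B3 = {0, 3, 4, 9}  B4 = {3, 4, 6, 7}  B5 = {1, 3, 4, 6}  B6 = {0, 3, 5, 6}  B7 = {3, 5, 6, 8}  B8 = {1, 2, 3, 6}
Tree: B1–B2, B1–B3, B2–B4, B2–B5, B1–B6, B6–B7, B5–B8

The largest bag has 4 vertices, giving width 3; this decomposition certifies tw(G) ≤ 3. Conversely, {0, 3, 4, 9} is a clique of size 4, and the vertices of any clique must share a bag in every tree decomposition; so some bag has ≥ 4 vertices and tw(G) ≥ 3. Therefore the treewidth is 3.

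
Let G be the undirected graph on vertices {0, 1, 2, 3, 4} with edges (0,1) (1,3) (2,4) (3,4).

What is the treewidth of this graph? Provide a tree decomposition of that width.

Treewidth 1.
One optimal decomposition is:
Bags: B1 = {0, 1}  B2 = {1, 3}  B3 = {3, 4}  B4 = {2, 4}
Tree: B1–B2, B2–B3, B3–B4

The largest bag has 2 vertices, giving width 1; this decomposition certifies tw(G) ≤ 1. Since G has at least one edge (e.g. 0–1), it is not an edgeless graph, so tw(G) ≥ 1. Hence tw(G) = 1 exactly.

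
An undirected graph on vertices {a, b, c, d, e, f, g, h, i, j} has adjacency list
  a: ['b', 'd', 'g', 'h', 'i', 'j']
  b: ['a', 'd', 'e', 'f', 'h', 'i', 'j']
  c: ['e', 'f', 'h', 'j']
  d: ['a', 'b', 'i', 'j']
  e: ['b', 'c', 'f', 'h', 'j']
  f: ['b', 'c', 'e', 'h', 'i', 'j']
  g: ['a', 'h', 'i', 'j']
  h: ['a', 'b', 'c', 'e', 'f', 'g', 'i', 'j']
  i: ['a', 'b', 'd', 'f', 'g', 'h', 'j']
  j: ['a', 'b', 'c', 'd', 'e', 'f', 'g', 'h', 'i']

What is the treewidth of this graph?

A width-4 tree decomposition is:
Bags: B1 = {b, f, h, i, j}  B2 = {b, e, f, h, j}  B3 = {a, b, h, i, j}  B4 = {c, e, f, h, j}  B5 = {a, b, d, i, j}  B6 = {a, g, h, i, j}
Tree: B1–B2, B1–B3, B2–B4, B3–B5, B3–B6
Each bag holds 5 vertices, so the decomposition has width 4, which upper-bounds the treewidth. For the lower bound, the 5 vertices {a, b, d, i, j} are pairwise adjacent, and any tree decomposition puts a clique entirely inside one bag — forcing width ≥ 4. The upper and lower bounds meet at 4, so that is the treewidth.

4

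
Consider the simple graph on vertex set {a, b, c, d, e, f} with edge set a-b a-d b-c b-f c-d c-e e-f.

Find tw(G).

2

A width-2 tree decomposition is:
Bags: B1 = {c, e, f}  B2 = {b, c, f}  B3 = {b, c, d}  B4 = {a, b, d}
Tree: B1–B2, B2–B3, B3–B4
The largest bag has 3 vertices, giving width 2; this decomposition certifies tw(G) ≤ 2. Since e–f–b–c–e is a cycle in G, G is not acyclic. Forests are exactly the graphs of treewidth ≤ 1, so tw(G) ≥ 2. Hence tw(G) = 2 exactly.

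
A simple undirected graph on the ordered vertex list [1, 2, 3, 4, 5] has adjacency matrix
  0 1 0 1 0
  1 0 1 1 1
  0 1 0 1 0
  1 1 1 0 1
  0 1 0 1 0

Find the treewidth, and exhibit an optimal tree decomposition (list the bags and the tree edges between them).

Each bag holds 3 vertices, so the decomposition has width 2, which upper-bounds the treewidth. On the other hand G contains the 3-clique {1, 2, 4}. A clique must lie in a single bag of any decomposition, so no decomposition can have width below 2. Combining the bounds, tw(G) = 2.

Treewidth 2.
One optimal decomposition is:
Bags: B1 = {2, 3, 4}  B2 = {1, 2, 4}  B3 = {2, 4, 5}
Tree: B1–B2, B1–B3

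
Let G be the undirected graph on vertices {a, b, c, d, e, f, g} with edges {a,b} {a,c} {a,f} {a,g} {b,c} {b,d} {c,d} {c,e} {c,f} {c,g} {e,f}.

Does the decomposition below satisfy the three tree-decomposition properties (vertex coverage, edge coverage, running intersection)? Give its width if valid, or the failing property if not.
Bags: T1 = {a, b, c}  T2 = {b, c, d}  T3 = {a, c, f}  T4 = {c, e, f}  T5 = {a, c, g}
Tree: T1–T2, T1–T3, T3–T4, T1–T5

Yes; width 2.

Checking the three conditions: (i) the bags cover all of {a, b, c, d, e, f, g}; (ii) for each edge, some bag contains both endpoints; (iii) the bags containing any fixed vertex form a subtree. All hold, so the decomposition is valid with width 3 − 1 = 2.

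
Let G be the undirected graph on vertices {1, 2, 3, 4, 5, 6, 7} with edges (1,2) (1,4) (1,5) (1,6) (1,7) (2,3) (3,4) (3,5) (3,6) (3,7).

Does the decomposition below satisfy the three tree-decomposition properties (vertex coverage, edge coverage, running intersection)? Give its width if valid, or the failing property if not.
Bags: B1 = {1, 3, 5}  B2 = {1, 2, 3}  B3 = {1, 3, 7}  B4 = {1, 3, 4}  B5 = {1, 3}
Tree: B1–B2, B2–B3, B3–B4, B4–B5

A tree decomposition must satisfy three properties: every vertex lies in some bag; for every edge, both endpoints lie together in some bag; and for every vertex, the bags containing it form a connected subtree. Here vertex 6 appears in no bag, so the decomposition is invalid.

No — vertex 6 appears in no bag.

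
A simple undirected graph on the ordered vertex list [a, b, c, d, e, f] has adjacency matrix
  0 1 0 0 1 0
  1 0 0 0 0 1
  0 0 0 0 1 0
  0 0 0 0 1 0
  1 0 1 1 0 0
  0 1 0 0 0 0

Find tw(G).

A width-1 tree decomposition is:
Bags: B1 = {a, e}  B2 = {c, e}  B3 = {d, e}  B4 = {a, b}  B5 = {b, f}
Tree: B1–B2, B1–B3, B1–B4, B4–B5
Every bag has size at most 2, so the width is 2 − 1 = 1 and tw(G) ≤ 1. G has an edge, so its treewidth is at least 1. Therefore the treewidth is 1.

1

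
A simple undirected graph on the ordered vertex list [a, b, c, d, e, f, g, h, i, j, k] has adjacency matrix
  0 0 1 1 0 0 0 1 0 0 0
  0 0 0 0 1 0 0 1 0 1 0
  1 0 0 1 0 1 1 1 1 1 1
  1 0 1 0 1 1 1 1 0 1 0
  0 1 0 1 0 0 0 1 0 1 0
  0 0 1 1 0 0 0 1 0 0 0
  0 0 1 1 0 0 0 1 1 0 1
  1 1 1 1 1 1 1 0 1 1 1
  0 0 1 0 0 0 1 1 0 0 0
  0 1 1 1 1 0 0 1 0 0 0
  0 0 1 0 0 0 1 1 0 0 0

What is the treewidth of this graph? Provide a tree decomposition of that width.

Each bag holds 4 vertices, so the decomposition has width 3, which upper-bounds the treewidth. On the other hand G contains the 4-clique {d, e, h, j}. A clique must lie in a single bag of any decomposition, so no decomposition can have width below 3. Combining the bounds, tw(G) = 3.

Treewidth 3.
Bags: B1 = {c, d, g, h}  B2 = {a, c, d, h}  B3 = {c, d, f, h}  B4 = {c, d, h, j}  B5 = {c, g, h, k}  B6 = {c, g, h, i}  B7 = {d, e, h, j}  B8 = {b, e, h, j}
Tree: B1–B2, B2–B3, B2–B4, B1–B5, B5–B6, B4–B7, B7–B8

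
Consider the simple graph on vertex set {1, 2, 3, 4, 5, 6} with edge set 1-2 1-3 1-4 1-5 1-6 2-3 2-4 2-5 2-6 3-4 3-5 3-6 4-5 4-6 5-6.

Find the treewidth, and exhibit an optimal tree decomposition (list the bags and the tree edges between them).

A single bag containing all 6 vertices is trivially a valid decomposition of width 5. For the lower bound, the 6 vertices {1, 2, 3, 4, 5, 6} are pairwise adjacent, and any tree decomposition puts a clique entirely inside one bag — forcing width ≥ 5. Hence tw(G) = 5 exactly.

Treewidth 5.
One such decomposition:
Bags: B1 = {1, 2, 3, 4, 5, 6}
Tree: (single bag)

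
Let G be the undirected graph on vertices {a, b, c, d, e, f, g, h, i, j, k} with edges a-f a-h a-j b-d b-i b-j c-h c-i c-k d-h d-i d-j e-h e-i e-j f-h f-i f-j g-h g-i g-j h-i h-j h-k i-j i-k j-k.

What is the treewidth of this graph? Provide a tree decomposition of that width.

Every bag has size at most 4, so the width is 4 − 1 = 3 and tw(G) ≤ 3. For the lower bound, the 4 vertices {a, f, h, j} are pairwise adjacent, and any tree decomposition puts a clique entirely inside one bag — forcing width ≥ 3. Therefore the treewidth is 3.

Treewidth 3.
One optimal decomposition is:
Bags: B1 = {h, i, j, k}  B2 = {e, h, i, j}  B3 = {d, h, i, j}  B4 = {b, d, i, j}  B5 = {f, h, i, j}  B6 = {a, f, h, j}  B7 = {g, h, i, j}  B8 = {c, h, i, k}
Tree: B1–B2, B1–B3, B3–B4, B2–B5, B5–B6, B5–B7, B1–B8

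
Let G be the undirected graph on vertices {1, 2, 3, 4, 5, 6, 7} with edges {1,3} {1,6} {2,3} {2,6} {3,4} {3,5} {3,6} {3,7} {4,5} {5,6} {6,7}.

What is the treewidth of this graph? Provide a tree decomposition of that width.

Treewidth 2.
One optimal decomposition is:
Bags: B1 = {3, 5, 6}  B2 = {3, 4, 5}  B3 = {2, 3, 6}  B4 = {3, 6, 7}  B5 = {1, 3, 6}
Tree: B1–B2, B1–B3, B1–B4, B3–B5

Every bag has size at most 3, so the width is 3 − 1 = 2 and tw(G) ≤ 2. On the other hand G contains the 3-clique {3, 4, 5}. A clique must lie in a single bag of any decomposition, so no decomposition can have width below 2. Therefore the treewidth is 2.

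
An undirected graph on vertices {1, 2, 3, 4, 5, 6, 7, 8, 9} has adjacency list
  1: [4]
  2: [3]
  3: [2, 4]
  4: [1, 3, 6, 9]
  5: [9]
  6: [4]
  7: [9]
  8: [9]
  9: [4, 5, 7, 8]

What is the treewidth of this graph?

A width-1 tree decomposition is:
Bags: B1 = {3, 4}  B2 = {4, 9}  B3 = {5, 9}  B4 = {1, 4}  B5 = {8, 9}  B6 = {4, 6}  B7 = {2, 3}  B8 = {7, 9}
Tree: B1–B2, B2–B3, B2–B4, B2–B5, B2–B6, B1–B7, B3–B8
Each bag holds 2 vertices, so the decomposition has width 1, which upper-bounds the treewidth. Any graph with an edge has treewidth ≥ 1, and G has the edge 4–3. The upper and lower bounds meet at 1, so that is the treewidth.

1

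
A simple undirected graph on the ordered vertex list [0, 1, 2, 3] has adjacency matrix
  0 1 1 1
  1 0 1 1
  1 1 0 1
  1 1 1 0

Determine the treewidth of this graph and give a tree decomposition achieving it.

Treewidth 3.
One optimal decomposition is:
Bags: B1 = {0, 1, 2, 3}
Tree: (single bag)

With just one bag of size 4, the width is 4 − 1 = 3, so tw(G) ≤ 3. On the other hand G contains the 4-clique {0, 1, 2, 3}. A clique must lie in a single bag of any decomposition, so no decomposition can have width below 3. Combining the bounds, tw(G) = 3.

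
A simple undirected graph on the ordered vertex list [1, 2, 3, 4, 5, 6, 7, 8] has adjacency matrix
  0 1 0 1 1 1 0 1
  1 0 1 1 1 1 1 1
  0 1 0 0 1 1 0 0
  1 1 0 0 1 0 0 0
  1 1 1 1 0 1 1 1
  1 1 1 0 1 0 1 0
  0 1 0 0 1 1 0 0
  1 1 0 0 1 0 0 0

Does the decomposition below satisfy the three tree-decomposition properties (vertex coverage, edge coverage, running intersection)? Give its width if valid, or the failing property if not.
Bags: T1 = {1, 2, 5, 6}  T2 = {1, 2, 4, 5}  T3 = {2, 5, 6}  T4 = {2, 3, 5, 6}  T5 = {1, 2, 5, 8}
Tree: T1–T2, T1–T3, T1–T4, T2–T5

No — vertex 7 appears in no bag.

A tree decomposition must satisfy three properties: every vertex lies in some bag; for every edge, both endpoints lie together in some bag; and for every vertex, the bags containing it form a connected subtree. Here vertex 7 appears in no bag, so the decomposition is invalid.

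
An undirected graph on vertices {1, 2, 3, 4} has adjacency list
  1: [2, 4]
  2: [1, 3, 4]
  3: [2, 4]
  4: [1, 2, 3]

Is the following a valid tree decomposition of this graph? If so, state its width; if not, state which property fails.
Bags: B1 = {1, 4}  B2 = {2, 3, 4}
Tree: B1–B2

A tree decomposition must satisfy three properties: every vertex lies in some bag; for every edge, both endpoints lie together in some bag; and for every vertex, the bags containing it form a connected subtree. Here edge (2,1) lies in no bag, so the decomposition is invalid.

No — edge (2,1) lies in no bag.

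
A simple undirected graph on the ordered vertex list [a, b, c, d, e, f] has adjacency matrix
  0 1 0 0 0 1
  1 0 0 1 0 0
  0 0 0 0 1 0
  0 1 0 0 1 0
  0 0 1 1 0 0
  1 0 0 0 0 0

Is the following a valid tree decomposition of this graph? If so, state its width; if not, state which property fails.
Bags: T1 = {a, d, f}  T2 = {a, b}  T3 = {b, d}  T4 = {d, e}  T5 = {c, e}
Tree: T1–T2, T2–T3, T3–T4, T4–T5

A tree decomposition must satisfy three properties: every vertex lies in some bag; for every edge, both endpoints lie together in some bag; and for every vertex, the bags containing it form a connected subtree. Here bags containing vertex d are not connected in the tree, so the decomposition is invalid.

No — bags containing vertex d are not connected in the tree.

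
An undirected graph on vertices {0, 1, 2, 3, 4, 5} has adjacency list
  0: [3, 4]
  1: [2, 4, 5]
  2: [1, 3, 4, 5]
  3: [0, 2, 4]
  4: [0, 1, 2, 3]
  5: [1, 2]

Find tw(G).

2

A width-2 tree decomposition is:
Bags: B1 = {1, 2, 4}  B2 = {2, 3, 4}  B3 = {1, 2, 5}  B4 = {0, 3, 4}
Tree: B1–B2, B1–B3, B2–B4
Each bag holds 3 vertices, so the decomposition has width 2, which upper-bounds the treewidth. On the other hand G contains the 3-clique {0, 3, 4}. A clique must lie in a single bag of any decomposition, so no decomposition can have width below 2. Therefore the treewidth is 2.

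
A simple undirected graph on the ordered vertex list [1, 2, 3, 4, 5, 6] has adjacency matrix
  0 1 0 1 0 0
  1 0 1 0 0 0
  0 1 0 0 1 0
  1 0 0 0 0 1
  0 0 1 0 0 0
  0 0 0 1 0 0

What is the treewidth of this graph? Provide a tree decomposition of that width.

Treewidth 1.
One such decomposition:
Bags: B1 = {4, 6}  B2 = {1, 4}  B3 = {1, 2}  B4 = {2, 3}  B5 = {3, 5}
Tree: B1–B2, B2–B3, B3–B4, B4–B5

The largest bag has 2 vertices, giving width 1; this decomposition certifies tw(G) ≤ 1. Since G has at least one edge (e.g. 6–4), it is not an edgeless graph, so tw(G) ≥ 1. Combining the bounds, tw(G) = 1.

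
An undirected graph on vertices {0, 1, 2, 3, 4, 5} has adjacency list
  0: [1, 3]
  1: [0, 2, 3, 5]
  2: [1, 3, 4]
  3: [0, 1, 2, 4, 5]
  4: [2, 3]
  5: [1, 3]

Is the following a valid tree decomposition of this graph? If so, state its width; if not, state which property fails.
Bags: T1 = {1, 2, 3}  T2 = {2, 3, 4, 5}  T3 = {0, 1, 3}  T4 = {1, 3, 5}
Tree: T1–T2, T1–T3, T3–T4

A tree decomposition must satisfy three properties: every vertex lies in some bag; for every edge, both endpoints lie together in some bag; and for every vertex, the bags containing it form a connected subtree. Here bags containing vertex 5 are not connected in the tree, so the decomposition is invalid.

No — bags containing vertex 5 are not connected in the tree.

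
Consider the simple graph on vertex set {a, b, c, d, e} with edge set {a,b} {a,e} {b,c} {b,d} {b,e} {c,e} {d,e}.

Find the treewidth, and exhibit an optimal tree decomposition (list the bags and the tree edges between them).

Treewidth 2.
Bags: B1 = {b, d, e}  B2 = {b, c, e}  B3 = {a, b, e}
Tree: B1–B2, B1–B3

Each bag holds 3 vertices, so the decomposition has width 2, which upper-bounds the treewidth. Conversely, {b, d, e} is a clique of size 3, and the vertices of any clique must share a bag in every tree decomposition; so some bag has ≥ 3 vertices and tw(G) ≥ 2. Hence tw(G) = 2 exactly.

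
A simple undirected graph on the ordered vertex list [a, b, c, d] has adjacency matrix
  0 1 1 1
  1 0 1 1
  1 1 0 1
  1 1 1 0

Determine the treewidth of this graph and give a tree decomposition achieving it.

A single bag containing all 4 vertices is trivially a valid decomposition of width 3. On the other hand G contains the 4-clique {a, b, c, d}. A clique must lie in a single bag of any decomposition, so no decomposition can have width below 3. The upper and lower bounds meet at 3, so that is the treewidth.

Treewidth 3.
One such decomposition:
Bags: B1 = {a, b, c, d}
Tree: (single bag)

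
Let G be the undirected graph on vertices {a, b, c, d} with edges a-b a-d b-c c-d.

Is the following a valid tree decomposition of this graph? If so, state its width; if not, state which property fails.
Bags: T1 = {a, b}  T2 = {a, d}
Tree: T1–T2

A tree decomposition must satisfy three properties: every vertex lies in some bag; for every edge, both endpoints lie together in some bag; and for every vertex, the bags containing it form a connected subtree. Here vertex c appears in no bag, so the decomposition is invalid.

No — vertex c appears in no bag.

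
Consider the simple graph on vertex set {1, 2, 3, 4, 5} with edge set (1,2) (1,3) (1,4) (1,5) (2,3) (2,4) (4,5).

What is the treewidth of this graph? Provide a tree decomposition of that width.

Treewidth 2.
One such decomposition:
Bags: B1 = {1, 2, 4}  B2 = {1, 2, 3}  B3 = {1, 4, 5}
Tree: B1–B2, B1–B3

Each bag holds 3 vertices, so the decomposition has width 2, which upper-bounds the treewidth. Conversely, {1, 2, 3} is a clique of size 3, and the vertices of any clique must share a bag in every tree decomposition; so some bag has ≥ 3 vertices and tw(G) ≥ 2. Hence tw(G) = 2 exactly.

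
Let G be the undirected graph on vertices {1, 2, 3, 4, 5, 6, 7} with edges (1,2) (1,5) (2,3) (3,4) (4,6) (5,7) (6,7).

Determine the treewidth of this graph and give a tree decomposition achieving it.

Each bag holds 3 vertices, so the decomposition has width 2, which upper-bounds the treewidth. The edges 4–6–7–5–1–2–3–4 form a cycle, so G is not a tree and its treewidth is at least 2. Hence tw(G) = 2 exactly.

Treewidth 2.
One such decomposition:
Bags: B1 = {4, 6, 7}  B2 = {4, 5, 7}  B3 = {1, 4, 5}  B4 = {1, 2, 4}  B5 = {2, 3, 4}
Tree: B1–B2, B2–B3, B3–B4, B4–B5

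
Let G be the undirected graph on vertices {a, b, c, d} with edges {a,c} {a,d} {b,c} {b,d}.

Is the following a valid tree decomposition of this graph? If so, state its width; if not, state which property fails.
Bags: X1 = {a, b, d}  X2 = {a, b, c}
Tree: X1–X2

Every vertex of G appears in some bag (union = {a, b, c, d}); every edge is covered by a bag; and for each vertex v the set of bags containing v is connected in the bag tree. The decomposition is therefore valid. The largest bag has 3 vertices, so the width is 2.

Yes; width 2.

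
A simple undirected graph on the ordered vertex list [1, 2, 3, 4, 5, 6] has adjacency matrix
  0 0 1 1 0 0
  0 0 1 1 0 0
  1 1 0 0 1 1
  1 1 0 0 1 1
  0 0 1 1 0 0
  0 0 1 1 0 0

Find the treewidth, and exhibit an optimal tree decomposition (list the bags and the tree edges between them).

The largest bag has 3 vertices, giving width 2; this decomposition certifies tw(G) ≤ 2. For the lower bound, G contains the cycle 3–6–4–1–3, so G is not a forest; only forests have treewidth ≤ 1, hence tw(G) ≥ 2. Combining the bounds, tw(G) = 2.

Treewidth 2.
One such decomposition:
Bags: B1 = {3, 4, 6}  B2 = {1, 3, 4}  B3 = {2, 3, 4}  B4 = {3, 4, 5}
Tree: B1–B2, B2–B3, B3–B4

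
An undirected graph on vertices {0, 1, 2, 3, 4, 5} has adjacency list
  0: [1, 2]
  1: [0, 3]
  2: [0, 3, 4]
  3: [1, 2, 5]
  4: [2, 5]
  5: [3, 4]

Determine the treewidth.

A width-2 tree decomposition is:
Bags: B1 = {2, 4, 5}  B2 = {2, 3, 5}  B3 = {0, 2, 3}  B4 = {0, 1, 3}
Tree: B1–B2, B2–B3, B3–B4
The largest bag has 3 vertices, giving width 2; this decomposition certifies tw(G) ≤ 2. For the lower bound, G contains the cycle 4–5–3–2–4, so G is not a forest; only forests have treewidth ≤ 1, hence tw(G) ≥ 2. The upper and lower bounds meet at 2, so that is the treewidth.

2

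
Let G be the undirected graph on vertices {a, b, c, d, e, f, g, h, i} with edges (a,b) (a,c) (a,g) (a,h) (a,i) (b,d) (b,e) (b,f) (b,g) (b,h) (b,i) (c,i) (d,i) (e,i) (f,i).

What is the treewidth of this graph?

2

A width-2 tree decomposition is:
Bags: B1 = {a, b, h}  B2 = {a, b, i}  B3 = {b, d, i}  B4 = {b, f, i}  B5 = {b, e, i}  B6 = {a, c, i}  B7 = {a, b, g}
Tree: B1–B2, B2–B3, B2–B4, B4–B5, B2–B6, B1–B7
Each bag holds 3 vertices, so the decomposition has width 2, which upper-bounds the treewidth. Conversely, {a, c, i} is a clique of size 3, and the vertices of any clique must share a bag in every tree decomposition; so some bag has ≥ 3 vertices and tw(G) ≥ 2. Therefore the treewidth is 2.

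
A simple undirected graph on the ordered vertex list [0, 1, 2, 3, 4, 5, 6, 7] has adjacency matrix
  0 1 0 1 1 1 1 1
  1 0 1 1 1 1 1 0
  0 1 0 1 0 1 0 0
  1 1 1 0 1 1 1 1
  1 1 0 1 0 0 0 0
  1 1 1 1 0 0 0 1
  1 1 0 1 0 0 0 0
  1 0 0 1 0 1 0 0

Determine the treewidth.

3

A width-3 tree decomposition is:
Bags: B1 = {0, 3, 5, 7}  B2 = {0, 1, 3, 5}  B3 = {0, 1, 3, 6}  B4 = {1, 2, 3, 5}  B5 = {0, 1, 3, 4}
Tree: B1–B2, B2–B3, B2–B4, B3–B5
Each bag holds 4 vertices, so the decomposition has width 3, which upper-bounds the treewidth. On the other hand G contains the 4-clique {0, 1, 3, 4}. A clique must lie in a single bag of any decomposition, so no decomposition can have width below 3. Hence tw(G) = 3 exactly.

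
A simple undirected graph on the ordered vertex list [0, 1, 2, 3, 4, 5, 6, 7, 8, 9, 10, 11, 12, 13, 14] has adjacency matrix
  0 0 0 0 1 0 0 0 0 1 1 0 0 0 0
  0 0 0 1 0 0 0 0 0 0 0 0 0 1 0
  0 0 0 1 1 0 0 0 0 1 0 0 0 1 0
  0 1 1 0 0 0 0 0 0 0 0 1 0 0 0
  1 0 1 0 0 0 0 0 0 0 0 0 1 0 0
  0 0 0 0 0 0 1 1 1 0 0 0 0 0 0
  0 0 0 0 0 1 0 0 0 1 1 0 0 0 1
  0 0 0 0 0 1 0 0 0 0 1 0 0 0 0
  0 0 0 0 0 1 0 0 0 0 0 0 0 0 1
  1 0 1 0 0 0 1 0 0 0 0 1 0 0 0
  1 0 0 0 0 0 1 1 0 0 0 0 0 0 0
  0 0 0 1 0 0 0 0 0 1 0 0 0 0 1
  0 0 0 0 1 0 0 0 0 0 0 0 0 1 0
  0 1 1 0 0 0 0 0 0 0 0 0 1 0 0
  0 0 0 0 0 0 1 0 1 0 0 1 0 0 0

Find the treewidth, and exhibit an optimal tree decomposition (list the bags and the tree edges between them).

The largest bag has 4 vertices, giving width 3; this decomposition certifies tw(G) ≤ 3. For the lower bound: the 4 vertex sets {5,7,8}, {10}, {6}, {0,9,11,14} are disjoint, each induces a connected subgraph, and every pair is joined by at least one edge of G. Contracting each set to a single vertex therefore yields K_{4} as a minor, and since treewidth is minor-monotone, tw(G) ≥ tw(K_{4}) = 3. Hence tw(G) = 3 exactly.

Treewidth 3.
Bags: B1 = {5, 7, 8, 10}  B2 = {5, 6, 8, 10}  B3 = {6, 8, 10, 14}  B4 = {0, 6, 10, 14}  B5 = {0, 6, 9, 14}  B6 = {0, 9, 11, 14}  B7 = {0, 4, 9, 11}  B8 = {2, 4, 9, 11}  B9 = {2, 3, 4, 11}  B10 = {2, 3, 4, 12}  B11 = {2, 3, 12, 13}  B12 = {1, 3, 12, 13}
Tree: B1–B2, B2–B3, B3–B4, B4–B5, B5–B6, B6–B7, B7–B8, B8–B9, B9–B10, B10–B11, B11–B12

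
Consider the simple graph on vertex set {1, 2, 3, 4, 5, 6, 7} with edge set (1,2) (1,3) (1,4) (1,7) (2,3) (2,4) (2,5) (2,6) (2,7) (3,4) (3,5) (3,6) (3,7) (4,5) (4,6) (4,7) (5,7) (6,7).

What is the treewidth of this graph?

A width-4 tree decomposition is:
Bags: B1 = {2, 3, 4, 6, 7}  B2 = {2, 3, 4, 5, 7}  B3 = {1, 2, 3, 4, 7}
Tree: B1–B2, B1–B3
The largest bag has 5 vertices, giving width 4; this decomposition certifies tw(G) ≤ 4. For the lower bound, the 5 vertices {1, 2, 3, 4, 7} are pairwise adjacent, and any tree decomposition puts a clique entirely inside one bag — forcing width ≥ 4. The upper and lower bounds meet at 4, so that is the treewidth.

4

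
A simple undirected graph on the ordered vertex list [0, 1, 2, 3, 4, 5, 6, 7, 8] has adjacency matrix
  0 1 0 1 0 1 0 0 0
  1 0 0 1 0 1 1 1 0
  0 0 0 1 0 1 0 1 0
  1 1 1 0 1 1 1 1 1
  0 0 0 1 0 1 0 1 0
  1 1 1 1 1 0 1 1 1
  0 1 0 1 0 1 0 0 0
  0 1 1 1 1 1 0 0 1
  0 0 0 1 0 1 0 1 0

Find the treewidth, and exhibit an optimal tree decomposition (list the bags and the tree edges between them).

Treewidth 3.
One optimal decomposition is:
Bags: B1 = {1, 3, 5, 7}  B2 = {0, 1, 3, 5}  B3 = {3, 5, 7, 8}  B4 = {2, 3, 5, 7}  B5 = {3, 4, 5, 7}  B6 = {1, 3, 5, 6}
Tree: B1–B2, B1–B3, B3–B4, B4–B5, B2–B6

The largest bag has 4 vertices, giving width 3; this decomposition certifies tw(G) ≤ 3. For the lower bound, the 4 vertices {0, 1, 3, 5} are pairwise adjacent, and any tree decomposition puts a clique entirely inside one bag — forcing width ≥ 3. Therefore the treewidth is 3.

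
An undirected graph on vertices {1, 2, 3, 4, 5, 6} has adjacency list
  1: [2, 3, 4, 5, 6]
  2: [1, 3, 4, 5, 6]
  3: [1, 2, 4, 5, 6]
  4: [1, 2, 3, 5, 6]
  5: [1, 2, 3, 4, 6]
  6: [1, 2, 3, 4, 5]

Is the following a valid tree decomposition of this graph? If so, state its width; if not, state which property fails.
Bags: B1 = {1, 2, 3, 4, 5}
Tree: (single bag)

No — vertex 6 appears in no bag.

A tree decomposition must satisfy three properties: every vertex lies in some bag; for every edge, both endpoints lie together in some bag; and for every vertex, the bags containing it form a connected subtree. Here vertex 6 appears in no bag, so the decomposition is invalid.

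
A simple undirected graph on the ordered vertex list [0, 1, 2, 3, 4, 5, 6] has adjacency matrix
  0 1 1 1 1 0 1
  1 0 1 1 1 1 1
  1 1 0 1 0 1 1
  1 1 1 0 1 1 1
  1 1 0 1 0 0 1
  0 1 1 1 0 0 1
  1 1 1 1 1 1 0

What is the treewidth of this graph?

4

A width-4 tree decomposition is:
Bags: B1 = {1, 2, 3, 5, 6}  B2 = {0, 1, 2, 3, 6}  B3 = {0, 1, 3, 4, 6}
Tree: B1–B2, B2–B3
The largest bag has 5 vertices, giving width 4; this decomposition certifies tw(G) ≤ 4. Conversely, {0, 1, 2, 3, 6} is a clique of size 5, and the vertices of any clique must share a bag in every tree decomposition; so some bag has ≥ 5 vertices and tw(G) ≥ 4. Hence tw(G) = 4 exactly.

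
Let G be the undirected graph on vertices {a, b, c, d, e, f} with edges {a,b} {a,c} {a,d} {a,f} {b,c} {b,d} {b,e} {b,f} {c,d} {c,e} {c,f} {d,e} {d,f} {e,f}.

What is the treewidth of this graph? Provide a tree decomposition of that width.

The largest bag has 5 vertices, giving width 4; this decomposition certifies tw(G) ≤ 4. On the other hand G contains the 5-clique {b, c, d, e, f}. A clique must lie in a single bag of any decomposition, so no decomposition can have width below 4. The upper and lower bounds meet at 4, so that is the treewidth.

Treewidth 4.
One such decomposition:
Bags: B1 = {b, c, d, e, f}  B2 = {a, b, c, d, f}
Tree: B1–B2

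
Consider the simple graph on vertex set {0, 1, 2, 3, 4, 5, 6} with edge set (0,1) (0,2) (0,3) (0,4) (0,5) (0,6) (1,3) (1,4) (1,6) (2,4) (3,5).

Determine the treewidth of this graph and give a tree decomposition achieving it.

Every bag has size at most 3, so the width is 3 − 1 = 2 and tw(G) ≤ 2. For the lower bound, the 3 vertices {0, 1, 3} are pairwise adjacent, and any tree decomposition puts a clique entirely inside one bag — forcing width ≥ 2. Hence tw(G) = 2 exactly.

Treewidth 2.
Bags: B1 = {0, 1, 6}  B2 = {0, 1, 4}  B3 = {0, 1, 3}  B4 = {0, 2, 4}  B5 = {0, 3, 5}
Tree: B1–B2, B1–B3, B2–B4, B3–B5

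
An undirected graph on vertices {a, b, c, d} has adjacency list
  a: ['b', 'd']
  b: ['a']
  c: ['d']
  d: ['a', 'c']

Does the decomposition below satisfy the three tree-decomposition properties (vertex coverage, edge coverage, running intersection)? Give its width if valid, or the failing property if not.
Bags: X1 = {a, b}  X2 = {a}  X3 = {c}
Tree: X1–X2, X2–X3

No — vertex d appears in no bag.

A tree decomposition must satisfy three properties: every vertex lies in some bag; for every edge, both endpoints lie together in some bag; and for every vertex, the bags containing it form a connected subtree. Here vertex d appears in no bag, so the decomposition is invalid.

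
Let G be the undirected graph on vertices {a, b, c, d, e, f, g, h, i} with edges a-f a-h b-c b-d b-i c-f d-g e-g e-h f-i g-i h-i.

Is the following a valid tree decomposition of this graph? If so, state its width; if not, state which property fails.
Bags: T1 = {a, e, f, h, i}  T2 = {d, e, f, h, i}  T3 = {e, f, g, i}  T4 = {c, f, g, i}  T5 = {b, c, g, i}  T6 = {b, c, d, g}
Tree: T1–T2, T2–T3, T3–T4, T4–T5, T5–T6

A tree decomposition must satisfy three properties: every vertex lies in some bag; for every edge, both endpoints lie together in some bag; and for every vertex, the bags containing it form a connected subtree. Here bags containing vertex d are not connected in the tree, so the decomposition is invalid.

No — bags containing vertex d are not connected in the tree.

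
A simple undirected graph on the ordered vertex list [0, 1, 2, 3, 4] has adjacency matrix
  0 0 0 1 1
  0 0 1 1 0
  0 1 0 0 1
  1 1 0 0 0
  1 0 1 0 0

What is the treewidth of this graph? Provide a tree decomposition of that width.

Each bag holds 3 vertices, so the decomposition has width 2, which upper-bounds the treewidth. The edges 0–4–2–1–3–0 form a cycle, so G is not a tree and its treewidth is at least 2. Hence tw(G) = 2 exactly.

Treewidth 2.
Bags: B1 = {0, 2, 4}  B2 = {0, 1, 2}  B3 = {0, 1, 3}
Tree: B1–B2, B2–B3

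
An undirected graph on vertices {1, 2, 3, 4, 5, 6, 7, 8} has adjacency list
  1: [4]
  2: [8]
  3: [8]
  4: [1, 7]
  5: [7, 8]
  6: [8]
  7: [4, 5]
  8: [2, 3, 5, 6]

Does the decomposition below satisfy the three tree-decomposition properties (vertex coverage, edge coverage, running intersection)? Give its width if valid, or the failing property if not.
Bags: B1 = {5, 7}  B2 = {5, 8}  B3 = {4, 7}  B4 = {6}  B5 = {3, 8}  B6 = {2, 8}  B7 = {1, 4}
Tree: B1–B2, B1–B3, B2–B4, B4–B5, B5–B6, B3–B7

No — edge (8,6) lies in no bag.

A tree decomposition must satisfy three properties: every vertex lies in some bag; for every edge, both endpoints lie together in some bag; and for every vertex, the bags containing it form a connected subtree. Here edge (8,6) lies in no bag, so the decomposition is invalid.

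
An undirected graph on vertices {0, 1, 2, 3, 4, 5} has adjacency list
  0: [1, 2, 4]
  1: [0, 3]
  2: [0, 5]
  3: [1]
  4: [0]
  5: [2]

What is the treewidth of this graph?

A width-1 tree decomposition is:
Bags: B1 = {0, 2}  B2 = {2, 5}  B3 = {0, 4}  B4 = {0, 1}  B5 = {1, 3}
Tree: B1–B2, B1–B3, B1–B4, B4–B5
Every bag has size at most 2, so the width is 2 − 1 = 1 and tw(G) ≤ 1. Any graph with an edge has treewidth ≥ 1, and G has the edge 0–2. Combining the bounds, tw(G) = 1.

1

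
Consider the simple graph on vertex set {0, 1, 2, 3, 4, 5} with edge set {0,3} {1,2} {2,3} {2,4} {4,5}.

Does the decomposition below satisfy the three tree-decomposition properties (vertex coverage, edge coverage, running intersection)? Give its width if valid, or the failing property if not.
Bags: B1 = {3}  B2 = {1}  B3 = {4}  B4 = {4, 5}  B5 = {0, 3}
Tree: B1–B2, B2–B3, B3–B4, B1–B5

No — vertex 2 appears in no bag.

A tree decomposition must satisfy three properties: every vertex lies in some bag; for every edge, both endpoints lie together in some bag; and for every vertex, the bags containing it form a connected subtree. Here vertex 2 appears in no bag, so the decomposition is invalid.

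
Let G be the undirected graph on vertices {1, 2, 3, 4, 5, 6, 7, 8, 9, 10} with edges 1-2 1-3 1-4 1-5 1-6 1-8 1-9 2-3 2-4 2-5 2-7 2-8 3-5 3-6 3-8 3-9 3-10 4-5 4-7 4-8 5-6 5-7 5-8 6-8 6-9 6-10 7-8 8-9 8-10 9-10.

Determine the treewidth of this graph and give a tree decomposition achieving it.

Treewidth 4.
One optimal decomposition is:
Bags: B1 = {3, 6, 8, 9, 10}  B2 = {1, 3, 6, 8, 9}  B3 = {1, 3, 5, 6, 8}  B4 = {1, 2, 3, 5, 8}  B5 = {1, 2, 4, 5, 8}  B6 = {2, 4, 5, 7, 8}
Tree: B1–B2, B2–B3, B3–B4, B4–B5, B5–B6

Each bag holds 5 vertices, so the decomposition has width 4, which upper-bounds the treewidth. On the other hand G contains the 5-clique {1, 3, 6, 8, 9}. A clique must lie in a single bag of any decomposition, so no decomposition can have width below 4. Therefore the treewidth is 4.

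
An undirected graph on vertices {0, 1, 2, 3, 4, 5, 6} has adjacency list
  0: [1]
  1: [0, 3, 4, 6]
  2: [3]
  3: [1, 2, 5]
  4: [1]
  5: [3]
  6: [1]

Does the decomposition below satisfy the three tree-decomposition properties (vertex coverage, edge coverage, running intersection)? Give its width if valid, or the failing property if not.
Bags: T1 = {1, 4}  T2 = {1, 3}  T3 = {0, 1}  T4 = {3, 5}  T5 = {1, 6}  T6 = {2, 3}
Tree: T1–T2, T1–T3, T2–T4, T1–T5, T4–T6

Vertex coverage: the bags together contain {0, 1, 2, 3, 4, 5, 6}, the full vertex set. Edge coverage: each edge of G has both endpoints in at least one bag. Running intersection: for every vertex, the bags containing it form a connected subtree. All three properties hold, so this is a valid tree decomposition of width max|bag| − 1 = 1, and hence tw(G) ≤ 1.

Yes; width 1.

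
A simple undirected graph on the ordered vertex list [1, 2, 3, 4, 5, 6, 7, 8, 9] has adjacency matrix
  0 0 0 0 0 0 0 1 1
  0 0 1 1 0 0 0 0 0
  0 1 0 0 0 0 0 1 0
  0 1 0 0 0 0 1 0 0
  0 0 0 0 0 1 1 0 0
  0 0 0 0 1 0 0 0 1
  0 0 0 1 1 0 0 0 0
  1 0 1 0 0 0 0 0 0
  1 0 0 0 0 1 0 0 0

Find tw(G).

A width-2 tree decomposition is:
Bags: B1 = {2, 3, 8}  B2 = {1, 2, 8}  B3 = {1, 2, 9}  B4 = {2, 6, 9}  B5 = {2, 5, 6}  B6 = {2, 5, 7}  B7 = {2, 4, 7}
Tree: B1–B2, B2–B3, B3–B4, B4–B5, B5–B6, B6–B7
The largest bag has 3 vertices, giving width 2; this decomposition certifies tw(G) ≤ 2. For the lower bound, G contains the cycle 2–3–8–1–9–6–5–7–4–2, so G is not a forest; only forests have treewidth ≤ 1, hence tw(G) ≥ 2. Combining the bounds, tw(G) = 2.

2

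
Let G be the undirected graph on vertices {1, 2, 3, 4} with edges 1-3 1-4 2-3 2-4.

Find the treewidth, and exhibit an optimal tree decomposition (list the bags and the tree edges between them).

Each bag holds 3 vertices, so the decomposition has width 2, which upper-bounds the treewidth. The edges 3–2–4–1–3 form a cycle, so G is not a tree and its treewidth is at least 2. The upper and lower bounds meet at 2, so that is the treewidth.

Treewidth 2.
One optimal decomposition is:
Bags: B1 = {2, 3, 4}  B2 = {1, 3, 4}
Tree: B1–B2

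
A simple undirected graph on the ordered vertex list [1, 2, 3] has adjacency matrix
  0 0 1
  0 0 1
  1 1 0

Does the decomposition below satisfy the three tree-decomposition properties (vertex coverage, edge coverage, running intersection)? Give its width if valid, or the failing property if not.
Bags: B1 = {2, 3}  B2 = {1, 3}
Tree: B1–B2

Yes; width 1.

Every vertex of G appears in some bag (union = {1, 2, 3}); every edge is covered by a bag; and for each vertex v the set of bags containing v is connected in the bag tree. The decomposition is therefore valid. The largest bag has 2 vertices, so the width is 1.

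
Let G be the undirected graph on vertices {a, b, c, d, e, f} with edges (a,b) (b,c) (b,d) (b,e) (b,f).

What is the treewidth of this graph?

A width-1 tree decomposition is:
Bags: B1 = {b, f}  B2 = {b, e}  B3 = {b, c}  B4 = {a, b}  B5 = {b, d}
Tree: B1–B2, B2–B3, B2–B4, B3–B5
The largest bag has 2 vertices, giving width 1; this decomposition certifies tw(G) ≤ 1. G has an edge, so its treewidth is at least 1. Hence tw(G) = 1 exactly.

1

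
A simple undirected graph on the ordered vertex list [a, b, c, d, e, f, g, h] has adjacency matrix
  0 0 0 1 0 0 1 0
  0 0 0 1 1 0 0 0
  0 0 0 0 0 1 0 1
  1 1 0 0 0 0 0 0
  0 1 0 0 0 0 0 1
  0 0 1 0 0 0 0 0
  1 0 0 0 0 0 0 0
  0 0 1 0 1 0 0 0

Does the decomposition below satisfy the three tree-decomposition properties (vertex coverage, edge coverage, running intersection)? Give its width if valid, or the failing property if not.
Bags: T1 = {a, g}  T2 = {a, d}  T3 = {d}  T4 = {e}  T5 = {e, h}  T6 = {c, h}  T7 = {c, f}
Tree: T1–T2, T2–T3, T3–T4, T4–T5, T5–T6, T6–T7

A tree decomposition must satisfy three properties: every vertex lies in some bag; for every edge, both endpoints lie together in some bag; and for every vertex, the bags containing it form a connected subtree. Here vertex b appears in no bag, so the decomposition is invalid.

No — vertex b appears in no bag.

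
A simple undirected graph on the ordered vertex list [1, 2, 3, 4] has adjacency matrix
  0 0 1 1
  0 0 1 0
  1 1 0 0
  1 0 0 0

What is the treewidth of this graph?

A width-1 tree decomposition is:
Bags: B1 = {1, 4}  B2 = {1, 3}  B3 = {2, 3}
Tree: B1–B2, B2–B3
Every bag has size at most 2, so the width is 2 − 1 = 1 and tw(G) ≤ 1. Since G has at least one edge (e.g. 4–1), it is not an edgeless graph, so tw(G) ≥ 1. The upper and lower bounds meet at 1, so that is the treewidth.

1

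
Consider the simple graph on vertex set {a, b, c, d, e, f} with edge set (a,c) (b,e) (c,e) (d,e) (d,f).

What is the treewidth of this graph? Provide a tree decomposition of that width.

Every bag has size at most 2, so the width is 2 − 1 = 1 and tw(G) ≤ 1. Since G has at least one edge (e.g. c–e), it is not an edgeless graph, so tw(G) ≥ 1. Therefore the treewidth is 1.

Treewidth 1.
One such decomposition:
Bags: B1 = {c, e}  B2 = {b, e}  B3 = {d, e}  B4 = {a, c}  B5 = {d, f}
Tree: B1–B2, B1–B3, B1–B4, B3–B5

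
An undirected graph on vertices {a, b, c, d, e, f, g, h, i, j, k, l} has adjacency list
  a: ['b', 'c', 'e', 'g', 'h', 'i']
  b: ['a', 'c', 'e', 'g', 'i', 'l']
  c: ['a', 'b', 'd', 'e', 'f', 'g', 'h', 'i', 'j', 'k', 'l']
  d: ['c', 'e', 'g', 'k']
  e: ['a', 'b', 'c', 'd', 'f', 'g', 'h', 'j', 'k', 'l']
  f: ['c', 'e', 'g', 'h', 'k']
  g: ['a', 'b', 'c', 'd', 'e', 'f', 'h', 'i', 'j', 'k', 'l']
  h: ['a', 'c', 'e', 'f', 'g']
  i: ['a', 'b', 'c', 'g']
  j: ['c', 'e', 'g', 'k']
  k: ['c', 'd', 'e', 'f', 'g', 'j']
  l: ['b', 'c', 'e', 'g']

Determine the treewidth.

4

A width-4 tree decomposition is:
Bags: B1 = {a, b, c, e, g}  B2 = {a, c, e, g, h}  B3 = {c, e, f, g, h}  B4 = {b, c, e, g, l}  B5 = {c, e, f, g, k}  B6 = {c, e, g, j, k}  B7 = {c, d, e, g, k}  B8 = {a, b, c, g, i}
Tree: B1–B2, B2–B3, B1–B4, B3–B5, B5–B6, B6–B7, B1–B8
Every bag has size at most 5, so the width is 5 − 1 = 4 and tw(G) ≤ 4. For the lower bound, the 5 vertices {c, e, f, g, h} are pairwise adjacent, and any tree decomposition puts a clique entirely inside one bag — forcing width ≥ 4. Therefore the treewidth is 4.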